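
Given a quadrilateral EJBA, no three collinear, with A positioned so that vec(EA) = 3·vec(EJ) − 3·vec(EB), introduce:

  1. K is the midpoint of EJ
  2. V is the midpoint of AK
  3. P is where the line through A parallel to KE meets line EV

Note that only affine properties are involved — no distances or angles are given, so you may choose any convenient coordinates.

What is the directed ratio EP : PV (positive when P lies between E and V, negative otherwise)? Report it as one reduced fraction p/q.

EP:PV = -2

Choose coordinates E = (0, 0), J = (1, 0), B = (0, 1), A = (3, -3).
1. K is the midpoint of EJ ⇒ K = (1/2, 0)
2. V is the midpoint of AK ⇒ V = (7/4, -3/2)
3. P is where the line through A parallel to KE meets line EV ⇒ P = (7/2, -3)
P = E + t·(V−E) with t = 2, so EP:PV = t:(1−t) = 2:-1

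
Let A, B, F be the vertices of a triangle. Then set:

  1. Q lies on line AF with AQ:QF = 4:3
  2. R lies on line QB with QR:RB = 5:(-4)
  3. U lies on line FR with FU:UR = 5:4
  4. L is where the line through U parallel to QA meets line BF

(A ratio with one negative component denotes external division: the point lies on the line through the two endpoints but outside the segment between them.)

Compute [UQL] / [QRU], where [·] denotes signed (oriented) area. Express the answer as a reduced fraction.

[UQL]:[QRU] = 25/9

Work in coordinates with A = (0, 0), B = (1, 0), F = (0, 1).
1. Q lies on line AF with AQ:QF = 4:3 ⇒ Q = (0, 4/7)
2. R lies on line QB with QR:RB = 5:(-4) ⇒ R = (5, -16/7)
3. U lies on line FR with FU:UR = 5:4 ⇒ U = (25/9, -52/63)
4. L is where the line through U parallel to QA meets line BF ⇒ L = (25/9, -16/9)
2·[UQL] = 500/189, 2·[QRU] = 20/21
[UQL]:[QRU] = 500/189:20/21 = 25/9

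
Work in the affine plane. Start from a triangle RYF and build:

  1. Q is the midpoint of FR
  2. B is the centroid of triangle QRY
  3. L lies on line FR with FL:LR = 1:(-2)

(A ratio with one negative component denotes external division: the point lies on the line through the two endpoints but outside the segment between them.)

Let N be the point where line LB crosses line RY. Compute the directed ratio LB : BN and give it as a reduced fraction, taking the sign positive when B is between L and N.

LB:BN = 11

Set R = (0, 0), Y = (1, 0), F = (0, 1); any affine frame gives the same invariant.
1. Q is the midpoint of FR ⇒ Q = (0, 1/2)
2. B is the centroid of triangle QRY ⇒ B = (1/3, 1/6)
3. L lies on line FR with FL:LR = 1:(-2) ⇒ L = (0, 2)
line LB meets RY at N = (4/11, 0)
B = L + t·(N−L) with t = 11/12, so LB:BN = 11/12:1/12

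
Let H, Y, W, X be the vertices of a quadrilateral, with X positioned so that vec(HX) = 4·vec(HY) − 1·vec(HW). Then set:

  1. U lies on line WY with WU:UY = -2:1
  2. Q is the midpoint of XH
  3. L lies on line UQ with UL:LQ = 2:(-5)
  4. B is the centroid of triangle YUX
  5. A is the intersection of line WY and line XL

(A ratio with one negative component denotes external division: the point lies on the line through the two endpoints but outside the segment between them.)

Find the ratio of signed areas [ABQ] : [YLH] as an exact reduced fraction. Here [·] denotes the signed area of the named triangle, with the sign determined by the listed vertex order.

[ABQ]:[YLH] = -9/56

Choose coordinates H = (0, 0), Y = (1, 0), W = (0, 1), X = (4, -1).
1. U lies on line WY with WU:UY = -2:1 ⇒ U = (2, -1)
2. Q is the midpoint of XH ⇒ Q = (2, -1/2)
3. L lies on line UQ with UL:LQ = 2:(-5) ⇒ L = (2, -4/3)
4. B is the centroid of triangle YUX ⇒ B = (7/3, -2/3)
5. A is the intersection of line WY and line XL ⇒ A = (16/7, -9/7)
2·[ABQ] = 3/14, 2·[YLH] = -4/3
[ABQ]:[YLH] = 3/14:-4/3 = -9/56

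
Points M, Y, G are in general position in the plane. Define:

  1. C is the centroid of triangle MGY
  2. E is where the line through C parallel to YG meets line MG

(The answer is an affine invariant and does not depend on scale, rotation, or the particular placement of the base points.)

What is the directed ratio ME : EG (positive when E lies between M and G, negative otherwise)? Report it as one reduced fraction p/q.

ME:EG = 2

Choose coordinates M = (0, 0), Y = (1, 0), G = (0, 1).
1. C is the centroid of triangle MGY ⇒ C = (1/3, 1/3)
2. E is where the line through C parallel to YG meets line MG ⇒ E = (0, 2/3)
E = M + t·(G−M) with t = 2/3, so ME:EG = t:(1−t) = 2/3:1/3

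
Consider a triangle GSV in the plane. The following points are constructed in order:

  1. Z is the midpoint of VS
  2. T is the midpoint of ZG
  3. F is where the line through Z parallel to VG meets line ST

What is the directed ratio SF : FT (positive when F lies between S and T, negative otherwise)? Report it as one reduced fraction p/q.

SF:FT = 2

Work in coordinates with G = (0, 0), S = (1, 0), V = (0, 1).
1. Z is the midpoint of VS ⇒ Z = (1/2, 1/2)
2. T is the midpoint of ZG ⇒ T = (1/4, 1/4)
3. F is where the line through Z parallel to VG meets line ST ⇒ F = (1/2, 1/6)
F = S + t·(T−S) with t = 2/3, so SF:FT = t:(1−t) = 2/3:1/3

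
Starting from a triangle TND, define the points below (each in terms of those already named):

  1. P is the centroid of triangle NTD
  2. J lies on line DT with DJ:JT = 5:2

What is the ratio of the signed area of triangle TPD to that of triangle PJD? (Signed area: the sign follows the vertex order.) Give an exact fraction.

[TPD]:[PJD] = -7/5

Choose coordinates T = (0, 0), N = (1, 0), D = (0, 1).
1. P is the centroid of triangle NTD ⇒ P = (1/3, 1/3)
2. J lies on line DT with DJ:JT = 5:2 ⇒ J = (0, 2/7)
2·[TPD] = 1/3, 2·[PJD] = -5/21
[TPD]:[PJD] = 1/3:-5/21 = -7/5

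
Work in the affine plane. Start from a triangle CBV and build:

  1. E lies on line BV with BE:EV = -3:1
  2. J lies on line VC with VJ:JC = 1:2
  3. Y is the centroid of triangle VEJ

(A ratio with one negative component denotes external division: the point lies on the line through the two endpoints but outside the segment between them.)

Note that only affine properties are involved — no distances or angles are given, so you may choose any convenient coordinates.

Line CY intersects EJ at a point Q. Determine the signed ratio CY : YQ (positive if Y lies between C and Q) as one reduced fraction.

CY:YQ = -7

Choose coordinates C = (0, 0), B = (1, 0), V = (0, 1).
1. E lies on line BV with BE:EV = -3:1 ⇒ E = (-1/2, 3/2)
2. J lies on line VC with VJ:JC = 1:2 ⇒ J = (0, 2/3)
3. Y is the centroid of triangle VEJ ⇒ Y = (-1/6, 19/18)
line CY meets EJ at Q = (-1/7, 19/21)
Y = C + t·(Q−C) with t = 7/6, so CY:YQ = 7/6:-1/6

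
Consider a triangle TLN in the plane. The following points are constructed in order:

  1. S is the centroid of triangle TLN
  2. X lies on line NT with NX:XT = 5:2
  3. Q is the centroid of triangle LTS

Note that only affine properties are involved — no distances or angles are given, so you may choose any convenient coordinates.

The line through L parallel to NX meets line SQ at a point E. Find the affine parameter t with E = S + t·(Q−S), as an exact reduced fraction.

Work in coordinates with T = (0, 0), L = (1, 0), N = (0, 1).
1. S is the centroid of triangle TLN ⇒ S = (1/3, 1/3)
2. X lies on line NT with NX:XT = 5:2 ⇒ X = (0, 2/7)
3. Q is the centroid of triangle LTS ⇒ Q = (4/9, 1/9)
through L parallel to NX: direction (0, -5/7); meets SQ at E = (1, -1)
E = S + t·(Q−S) with t = 6

t = 6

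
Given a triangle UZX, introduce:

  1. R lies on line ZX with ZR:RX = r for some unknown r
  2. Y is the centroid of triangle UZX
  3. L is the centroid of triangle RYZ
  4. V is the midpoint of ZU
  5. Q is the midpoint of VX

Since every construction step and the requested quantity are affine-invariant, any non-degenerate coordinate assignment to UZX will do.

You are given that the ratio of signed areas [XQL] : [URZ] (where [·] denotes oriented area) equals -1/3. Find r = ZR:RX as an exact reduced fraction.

Set U = (0, 0), Z = (1, 0), X = (0, 1); any affine frame gives the same invariant.
1. With ZR:RX = r, write λ = r/(r+1) so R = Z + λ·(X−Z); R is affine-linear in λ
2. Y is the centroid of triangle UZX ⇒ Y = (1/3, 1/3)
3. L is the centroid of triangle RYZ ⇒ L is an affine combination of earlier points and hence also affine-linear in λ
4. V is the midpoint of ZU ⇒ V = (1/2, 0)
5. Q is the midpoint of VX ⇒ Q = (1/4, 1/2)
Every point depending on R is an affine combination of R and λ-independent points, so each such coordinate is linear in λ; the λ² term in each signed area is a multiple of (X−Z)×(X−Z) = 0, so 2·[XQL] and 2·[URZ] are each linear in λ. Evaluating at λ=0 and λ=1:
  2·[XQL] = -1/12·λ + 1/6,   2·[URZ] = −λ
So [XQL]:[URZ] = (-1/12·λ + 1/6) / (−λ). Setting this equal to -1/3:
  -1/12·λ + 1/6 = -1/3·(−λ)  ⇒  λ = 2/5
Then r = λ/(1−λ) = (2/5)/(3/5) = 2/3. Check: with r = 2/3, R = (3/5, 2/5) and [XQL]:[URZ] = -1/3 as required.

r = 2/3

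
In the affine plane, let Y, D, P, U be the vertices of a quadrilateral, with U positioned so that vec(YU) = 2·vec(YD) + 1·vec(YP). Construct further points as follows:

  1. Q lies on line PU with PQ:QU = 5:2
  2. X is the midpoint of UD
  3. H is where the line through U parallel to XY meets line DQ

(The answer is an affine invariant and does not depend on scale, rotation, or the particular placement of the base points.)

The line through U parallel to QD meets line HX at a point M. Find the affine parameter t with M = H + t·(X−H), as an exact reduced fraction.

Work in coordinates with Y = (0, 0), D = (1, 0), P = (0, 1), U = (2, 1).
1. Q lies on line PU with PQ:QU = 5:2 ⇒ Q = (10/7, 1)
2. X is the midpoint of UD ⇒ X = (3/2, 1/2)
3. H is where the line through U parallel to XY meets line DQ ⇒ H = (4/3, 7/9)
through U parallel to QD: direction (-3/7, -1); meets HX at M = (5/3, 2/9)
M = H + t·(X−H) with t = 2

t = 2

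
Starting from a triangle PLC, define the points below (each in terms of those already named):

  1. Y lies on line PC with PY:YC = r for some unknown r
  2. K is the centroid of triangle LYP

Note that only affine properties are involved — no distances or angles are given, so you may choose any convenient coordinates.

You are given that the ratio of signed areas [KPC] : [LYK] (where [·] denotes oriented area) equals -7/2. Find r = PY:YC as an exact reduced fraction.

Assign P = (0, 0), L = (1, 0), C = (0, 1) — the answer is frame-independent, so this choice is without loss of generality.
1. With PY:YC = r, write λ = r/(r+1) so Y = P + λ·(C−P); Y is affine-linear in λ
2. K is the centroid of triangle LYP ⇒ K is an affine combination of earlier points and hence also affine-linear in λ
Every point depending on Y is an affine combination of Y and λ-independent points, so each such coordinate is linear in λ; the λ² term in each signed area is a multiple of (C−P)×(C−P) = 0, so 2·[KPC] and 2·[LYK] are each linear in λ. Evaluating at λ=0 and λ=1:
  2·[KPC] = -1/3,   2·[LYK] = 1/3·λ
So [KPC]:[LYK] = (-1/3) / (1/3·λ). Setting this equal to -7/2:
  -1/3 = -7/2·(1/3·λ)  ⇒  λ = 2/7
Then r = λ/(1−λ) = (2/7)/(5/7) = 2/5. Check: with r = 2/5, Y = (0, 2/7) and [KPC]:[LYK] = -7/2 as required.

r = 2/5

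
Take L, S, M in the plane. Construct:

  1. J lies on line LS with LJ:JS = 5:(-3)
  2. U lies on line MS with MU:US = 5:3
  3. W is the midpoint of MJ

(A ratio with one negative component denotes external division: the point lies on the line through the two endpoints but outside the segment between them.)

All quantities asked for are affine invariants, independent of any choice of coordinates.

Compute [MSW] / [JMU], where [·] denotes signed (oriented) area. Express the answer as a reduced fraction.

Assign L = (0, 0), S = (1, 0), M = (0, 1) — the answer is frame-independent, so this choice is without loss of generality.
1. J lies on line LS with LJ:JS = 5:(-3) ⇒ J = (5/2, 0)
2. U lies on line MS with MU:US = 5:3 ⇒ U = (5/8, 3/8)
3. W is the midpoint of MJ ⇒ W = (5/4, 1/2)
2·[MSW] = 3/4, 2·[JMU] = 15/16
[MSW]:[JMU] = 3/4:15/16 = 4/5

[MSW]:[JMU] = 4/5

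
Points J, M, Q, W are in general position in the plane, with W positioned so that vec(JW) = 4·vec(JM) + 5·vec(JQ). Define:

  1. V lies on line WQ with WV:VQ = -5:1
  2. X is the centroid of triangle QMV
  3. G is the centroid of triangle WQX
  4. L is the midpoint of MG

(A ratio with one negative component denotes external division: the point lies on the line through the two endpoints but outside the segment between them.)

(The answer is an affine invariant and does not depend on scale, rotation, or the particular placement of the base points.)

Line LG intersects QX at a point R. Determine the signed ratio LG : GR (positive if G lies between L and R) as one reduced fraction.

Choose coordinates J = (0, 0), M = (1, 0), Q = (0, 1), W = (4, 5).
1. V lies on line WQ with WV:VQ = -5:1 ⇒ V = (-1, 0)
2. X is the centroid of triangle QMV ⇒ X = (0, 1/3)
3. G is the centroid of triangle WQX ⇒ G = (4/3, 19/9)
4. L is the midpoint of MG ⇒ L = (7/6, 19/18)
line LG meets QX at R = (0, -19/3)
G = L + t·(R−L) with t = -1/7, so LG:GR = -1/7:8/7

LG:GR = -1/8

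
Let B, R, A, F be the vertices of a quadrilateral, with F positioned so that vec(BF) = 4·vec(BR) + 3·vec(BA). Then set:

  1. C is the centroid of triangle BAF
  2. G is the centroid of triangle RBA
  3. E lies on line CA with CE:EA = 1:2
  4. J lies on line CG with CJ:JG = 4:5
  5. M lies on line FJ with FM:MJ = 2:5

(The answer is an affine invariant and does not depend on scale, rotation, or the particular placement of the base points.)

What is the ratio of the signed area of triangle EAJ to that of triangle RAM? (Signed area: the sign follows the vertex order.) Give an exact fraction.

Set B = (0, 0), R = (1, 0), A = (0, 1), F = (4, 3); any affine frame gives the same invariant.
1. C is the centroid of triangle BAF ⇒ C = (4/3, 4/3)
2. G is the centroid of triangle RBA ⇒ G = (1/3, 1/3)
3. E lies on line CA with CE:EA = 1:2 ⇒ E = (8/9, 11/9)
4. J lies on line CG with CJ:JG = 4:5 ⇒ J = (8/9, 8/9)
5. M lies on line FJ with FM:MJ = 2:5 ⇒ M = (28/9, 151/63)
2·[EAJ] = 8/27, 2·[RAM] = -284/63
[EAJ]:[RAM] = 8/27:-284/63 = -14/213

[EAJ]:[RAM] = -14/213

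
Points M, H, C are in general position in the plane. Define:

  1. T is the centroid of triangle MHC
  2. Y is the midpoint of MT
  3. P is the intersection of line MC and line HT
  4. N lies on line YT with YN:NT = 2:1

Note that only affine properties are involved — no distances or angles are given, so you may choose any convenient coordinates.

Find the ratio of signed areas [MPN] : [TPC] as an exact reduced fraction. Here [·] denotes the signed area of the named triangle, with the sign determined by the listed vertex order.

[MPN]:[TPC] = 5/6

Work in coordinates with M = (0, 0), H = (1, 0), C = (0, 1).
1. T is the centroid of triangle MHC ⇒ T = (1/3, 1/3)
2. Y is the midpoint of MT ⇒ Y = (1/6, 1/6)
3. P is the intersection of line MC and line HT ⇒ P = (0, 1/2)
4. N lies on line YT with YN:NT = 2:1 ⇒ N = (5/18, 5/18)
2·[MPN] = -5/36, 2·[TPC] = -1/6
[MPN]:[TPC] = -5/36:-1/6 = 5/6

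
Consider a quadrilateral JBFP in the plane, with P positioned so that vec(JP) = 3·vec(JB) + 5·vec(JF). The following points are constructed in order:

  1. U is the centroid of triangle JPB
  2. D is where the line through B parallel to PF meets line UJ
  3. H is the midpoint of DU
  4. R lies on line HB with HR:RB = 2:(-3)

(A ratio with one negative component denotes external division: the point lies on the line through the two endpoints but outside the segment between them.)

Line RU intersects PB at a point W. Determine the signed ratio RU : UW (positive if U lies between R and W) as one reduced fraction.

Choose coordinates J = (0, 0), B = (1, 0), F = (0, 1), P = (3, 5).
1. U is the centroid of triangle JPB ⇒ U = (4/3, 5/3)
2. D is where the line through B parallel to PF meets line UJ ⇒ D = (16, 20)
3. H is the midpoint of DU ⇒ H = (26/3, 65/6)
4. R lies on line HB with HR:RB = 2:(-3) ⇒ R = (24, 65/2)
line RU meets PB at W = (64/31, 165/62)
U = R + t·(W−R) with t = 31/30, so RU:UW = 31/30:-1/30

RU:UW = -31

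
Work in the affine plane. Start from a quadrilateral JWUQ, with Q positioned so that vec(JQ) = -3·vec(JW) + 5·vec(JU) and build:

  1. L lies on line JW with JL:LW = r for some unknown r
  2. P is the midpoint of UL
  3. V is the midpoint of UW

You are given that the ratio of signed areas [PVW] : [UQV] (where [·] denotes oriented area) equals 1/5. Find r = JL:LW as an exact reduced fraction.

Work in coordinates with J = (0, 0), W = (1, 0), U = (0, 1), Q = (-3, 5).
1. With JL:LW = r, write λ = r/(r+1) so L = J + λ·(W−J); L is affine-linear in λ
2. P is the midpoint of UL ⇒ P is an affine combination of earlier points and hence also affine-linear in λ
3. V is the midpoint of UW ⇒ V = (1/2, 1/2)
Every point depending on L is an affine combination of L and λ-independent points, so each such coordinate is linear in λ; the λ² term in each signed area is a multiple of (W−J)×(W−J) = 0, so 2·[PVW] and 2·[UQV] are each linear in λ. Evaluating at λ=0 and λ=1:
  2·[PVW] = 1/4·λ − 1/4,   2·[UQV] = -1/2
So [PVW]:[UQV] = (1/4·λ − 1/4) / (-1/2). Setting this equal to 1/5:
  1/4·λ − 1/4 = 1/5·(-1/2)  ⇒  λ = 3/5
Then r = λ/(1−λ) = (3/5)/(2/5) = 3/2. Check: with r = 3/2, L = (3/5, 0) and [PVW]:[UQV] = 1/5 as required.

r = 3/2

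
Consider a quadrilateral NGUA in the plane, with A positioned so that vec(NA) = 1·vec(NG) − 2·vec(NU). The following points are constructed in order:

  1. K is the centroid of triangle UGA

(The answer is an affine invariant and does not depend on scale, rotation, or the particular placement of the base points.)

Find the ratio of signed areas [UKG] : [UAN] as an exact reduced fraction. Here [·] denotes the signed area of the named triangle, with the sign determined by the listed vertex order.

Assign N = (0, 0), G = (1, 0), U = (0, 1), A = (1, -2) — the answer is frame-independent, so this choice is without loss of generality.
1. K is the centroid of triangle UGA ⇒ K = (2/3, -1/3)
2·[UKG] = 2/3, 2·[UAN] = -1
[UKG]:[UAN] = 2/3:-1 = -2/3

[UKG]:[UAN] = -2/3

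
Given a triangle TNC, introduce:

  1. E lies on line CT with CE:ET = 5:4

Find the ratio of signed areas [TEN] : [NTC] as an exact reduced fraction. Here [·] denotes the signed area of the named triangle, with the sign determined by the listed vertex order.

[TEN]:[NTC] = 4/9

Choose coordinates T = (0, 0), N = (1, 0), C = (0, 1).
1. E lies on line CT with CE:ET = 5:4 ⇒ E = (0, 4/9)
2·[TEN] = -4/9, 2·[NTC] = -1
[TEN]:[NTC] = -4/9:-1 = 4/9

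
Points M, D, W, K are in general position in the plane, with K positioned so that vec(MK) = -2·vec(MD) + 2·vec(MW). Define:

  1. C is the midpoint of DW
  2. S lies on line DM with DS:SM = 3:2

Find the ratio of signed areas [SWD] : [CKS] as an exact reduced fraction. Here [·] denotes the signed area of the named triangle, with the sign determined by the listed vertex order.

[SWD]:[CKS] = -3/7

Choose coordinates M = (0, 0), D = (1, 0), W = (0, 1), K = (-2, 2).
1. C is the midpoint of DW ⇒ C = (1/2, 1/2)
2. S lies on line DM with DS:SM = 3:2 ⇒ S = (2/5, 0)
2·[SWD] = -3/5, 2·[CKS] = 7/5
[SWD]:[CKS] = -3/5:7/5 = -3/7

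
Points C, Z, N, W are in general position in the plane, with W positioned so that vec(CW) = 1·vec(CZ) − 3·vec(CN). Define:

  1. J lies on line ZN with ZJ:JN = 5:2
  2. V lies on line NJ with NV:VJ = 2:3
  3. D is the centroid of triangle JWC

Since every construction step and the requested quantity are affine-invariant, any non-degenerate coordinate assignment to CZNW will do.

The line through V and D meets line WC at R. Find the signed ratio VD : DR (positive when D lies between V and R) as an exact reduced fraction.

VD:DR = 74/55

Choose coordinates C = (0, 0), Z = (1, 0), N = (0, 1), W = (1, -3).
1. J lies on line ZN with ZJ:JN = 5:2 ⇒ J = (2/7, 5/7)
2. V lies on line NJ with NV:VJ = 2:3 ⇒ V = (4/35, 31/35)
3. D is the centroid of triangle JWC ⇒ D = (3/7, -16/21)
line VD meets WC at R = (49/74, -147/74)
D = V + t·(R−V) with t = 74/129, so VD:DR = 74/129:55/129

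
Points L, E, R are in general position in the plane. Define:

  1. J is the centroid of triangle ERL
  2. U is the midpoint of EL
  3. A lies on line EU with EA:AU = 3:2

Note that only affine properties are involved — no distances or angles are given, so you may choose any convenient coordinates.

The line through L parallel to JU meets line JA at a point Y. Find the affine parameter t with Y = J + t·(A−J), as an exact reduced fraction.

t = -5/2

Assign L = (0, 0), E = (1, 0), R = (0, 1) — the answer is frame-independent, so this choice is without loss of generality.
1. J is the centroid of triangle ERL ⇒ J = (1/3, 1/3)
2. U is the midpoint of EL ⇒ U = (1/2, 0)
3. A lies on line EU with EA:AU = 3:2 ⇒ A = (7/10, 0)
through L parallel to JU: direction (1/6, -1/3); meets JA at Y = (-7/12, 7/6)
Y = J + t·(A−J) with t = -5/2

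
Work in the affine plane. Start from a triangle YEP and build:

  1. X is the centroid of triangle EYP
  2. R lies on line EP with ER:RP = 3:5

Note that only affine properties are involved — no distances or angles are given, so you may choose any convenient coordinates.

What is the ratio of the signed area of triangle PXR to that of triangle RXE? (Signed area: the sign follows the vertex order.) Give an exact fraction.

[PXR]:[RXE] = 5/3

Assign Y = (0, 0), E = (1, 0), P = (0, 1) — the answer is frame-independent, so this choice is without loss of generality.
1. X is the centroid of triangle EYP ⇒ X = (1/3, 1/3)
2. R lies on line EP with ER:RP = 3:5 ⇒ R = (5/8, 3/8)
2·[PXR] = 5/24, 2·[RXE] = 1/8
[PXR]:[RXE] = 5/24:1/8 = 5/3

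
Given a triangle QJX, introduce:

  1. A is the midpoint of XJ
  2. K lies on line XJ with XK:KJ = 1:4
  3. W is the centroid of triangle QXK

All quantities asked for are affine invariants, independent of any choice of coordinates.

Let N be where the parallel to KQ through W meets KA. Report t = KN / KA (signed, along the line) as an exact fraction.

t = -2/9

Choose coordinates Q = (0, 0), J = (1, 0), X = (0, 1).
1. A is the midpoint of XJ ⇒ A = (1/2, 1/2)
2. K lies on line XJ with XK:KJ = 1:4 ⇒ K = (1/5, 4/5)
3. W is the centroid of triangle QXK ⇒ W = (1/15, 3/5)
through W parallel to KQ: direction (-1/5, -4/5); meets KA at N = (2/15, 13/15)
N = K + t·(A−K) with t = -2/9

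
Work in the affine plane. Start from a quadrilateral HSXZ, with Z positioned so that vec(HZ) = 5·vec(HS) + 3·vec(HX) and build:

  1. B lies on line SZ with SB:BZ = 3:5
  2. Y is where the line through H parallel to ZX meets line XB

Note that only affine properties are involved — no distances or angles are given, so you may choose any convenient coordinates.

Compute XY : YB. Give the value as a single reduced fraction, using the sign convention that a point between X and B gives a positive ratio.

Choose coordinates H = (0, 0), S = (1, 0), X = (0, 1), Z = (5, 3).
1. B lies on line SZ with SB:BZ = 3:5 ⇒ B = (5/2, 9/8)
2. Y is where the line through H parallel to ZX meets line XB ⇒ Y = (20/7, 8/7)
Y = X + t·(B−X) with t = 8/7, so XY:YB = t:(1−t) = 8/7:-1/7

XY:YB = -8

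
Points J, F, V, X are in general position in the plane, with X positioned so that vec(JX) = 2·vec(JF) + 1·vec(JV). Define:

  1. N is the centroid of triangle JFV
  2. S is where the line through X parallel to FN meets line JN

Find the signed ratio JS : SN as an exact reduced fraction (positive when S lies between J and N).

JS:SN = -4/3

Work in coordinates with J = (0, 0), F = (1, 0), V = (0, 1), X = (2, 1).
1. N is the centroid of triangle JFV ⇒ N = (1/3, 1/3)
2. S is where the line through X parallel to FN meets line JN ⇒ S = (4/3, 4/3)
S = J + t·(N−J) with t = 4, so JS:SN = t:(1−t) = 4:-3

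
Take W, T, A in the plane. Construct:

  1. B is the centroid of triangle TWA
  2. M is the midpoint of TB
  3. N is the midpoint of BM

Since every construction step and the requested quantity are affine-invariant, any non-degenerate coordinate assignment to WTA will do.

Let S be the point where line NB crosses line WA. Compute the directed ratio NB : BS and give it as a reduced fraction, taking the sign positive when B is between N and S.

NB:BS = 1/2

Choose coordinates W = (0, 0), T = (1, 0), A = (0, 1).
1. B is the centroid of triangle TWA ⇒ B = (1/3, 1/3)
2. M is the midpoint of TB ⇒ M = (2/3, 1/6)
3. N is the midpoint of BM ⇒ N = (1/2, 1/4)
line NB meets WA at S = (0, 1/2)
B = N + t·(S−N) with t = 1/3, so NB:BS = 1/3:2/3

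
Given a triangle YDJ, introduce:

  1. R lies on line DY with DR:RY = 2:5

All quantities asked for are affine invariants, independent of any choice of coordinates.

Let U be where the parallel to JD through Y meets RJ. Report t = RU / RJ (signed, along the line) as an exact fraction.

Choose coordinates Y = (0, 0), D = (1, 0), J = (0, 1).
1. R lies on line DY with DR:RY = 2:5 ⇒ R = (5/7, 0)
through Y parallel to JD: direction (1, -1); meets RJ at U = (5/2, -5/2)
U = R + t·(J−R) with t = -5/2

t = -5/2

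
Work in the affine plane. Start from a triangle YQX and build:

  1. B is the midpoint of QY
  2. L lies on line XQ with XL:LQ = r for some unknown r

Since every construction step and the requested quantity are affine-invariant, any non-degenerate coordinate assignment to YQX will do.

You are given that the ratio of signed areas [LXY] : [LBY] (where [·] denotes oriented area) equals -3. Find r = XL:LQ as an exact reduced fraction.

Choose coordinates Y = (0, 0), Q = (1, 0), X = (0, 1).
1. B is the midpoint of QY ⇒ B = (1/2, 0)
2. With XL:LQ = r, write λ = r/(r+1) so L = X + λ·(Q−X); L is affine-linear in λ
Every point depending on L is an affine combination of L and λ-independent points, so each such coordinate is linear in λ; the λ² term in each signed area is a multiple of (Q−X)×(Q−X) = 0, so 2·[LXY] and 2·[LBY] are each linear in λ. Evaluating at λ=0 and λ=1:
  2·[LXY] = λ,   2·[LBY] = 1/2·λ − 1/2
So [LXY]:[LBY] = (λ) / (1/2·λ − 1/2). Setting this equal to -3:
  λ = -3·(1/2·λ − 1/2)  ⇒  λ = 3/5
Then r = λ/(1−λ) = (3/5)/(2/5) = 3/2. Check: with r = 3/2, L = (3/5, 2/5) and [LXY]:[LBY] = -3 as required.

r = 3/2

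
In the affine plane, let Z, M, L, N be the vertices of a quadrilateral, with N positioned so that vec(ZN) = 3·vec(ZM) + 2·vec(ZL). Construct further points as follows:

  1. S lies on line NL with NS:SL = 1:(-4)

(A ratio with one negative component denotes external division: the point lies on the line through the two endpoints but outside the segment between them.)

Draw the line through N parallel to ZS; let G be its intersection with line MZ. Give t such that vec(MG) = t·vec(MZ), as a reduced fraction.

Work in coordinates with Z = (0, 0), M = (1, 0), L = (0, 1), N = (3, 2).
1. S lies on line NL with NS:SL = 1:(-4) ⇒ S = (4, 7/3)
through N parallel to ZS: direction (4, 7/3); meets MZ at G = (-3/7, 0)
G = M + t·(Z−M) with t = 10/7

t = 10/7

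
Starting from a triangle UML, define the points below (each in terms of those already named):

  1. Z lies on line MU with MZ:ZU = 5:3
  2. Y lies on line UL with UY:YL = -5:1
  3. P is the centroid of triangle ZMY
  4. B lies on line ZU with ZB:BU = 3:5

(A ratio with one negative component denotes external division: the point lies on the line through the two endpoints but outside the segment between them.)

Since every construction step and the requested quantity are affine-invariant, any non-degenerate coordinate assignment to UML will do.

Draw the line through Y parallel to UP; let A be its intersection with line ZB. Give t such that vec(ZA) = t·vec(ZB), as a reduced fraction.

Choose coordinates U = (0, 0), M = (1, 0), L = (0, 1).
1. Z lies on line MU with MZ:ZU = 5:3 ⇒ Z = (3/8, 0)
2. Y lies on line UL with UY:YL = -5:1 ⇒ Y = (0, 5/4)
3. P is the centroid of triangle ZMY ⇒ P = (11/24, 5/12)
4. B lies on line ZU with ZB:BU = 3:5 ⇒ B = (15/64, 0)
through Y parallel to UP: direction (11/24, 5/12); meets ZB at A = (-11/8, 0)
A = Z + t·(B−Z) with t = 112/9

t = 112/9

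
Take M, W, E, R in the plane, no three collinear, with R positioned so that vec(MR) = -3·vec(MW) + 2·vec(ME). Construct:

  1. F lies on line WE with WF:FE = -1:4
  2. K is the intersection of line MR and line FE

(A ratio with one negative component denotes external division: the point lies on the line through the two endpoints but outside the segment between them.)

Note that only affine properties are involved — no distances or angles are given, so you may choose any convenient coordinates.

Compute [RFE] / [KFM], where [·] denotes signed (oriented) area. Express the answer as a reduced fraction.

[RFE]:[KFM] = 8/5

Work in coordinates with M = (0, 0), W = (1, 0), E = (0, 1), R = (-3, 2).
1. F lies on line WE with WF:FE = -1:4 ⇒ F = (4/3, -1/3)
2. K is the intersection of line MR and line FE ⇒ K = (3, -2)
2·[RFE] = 8/3, 2·[KFM] = 5/3
[RFE]:[KFM] = 8/3:5/3 = 8/5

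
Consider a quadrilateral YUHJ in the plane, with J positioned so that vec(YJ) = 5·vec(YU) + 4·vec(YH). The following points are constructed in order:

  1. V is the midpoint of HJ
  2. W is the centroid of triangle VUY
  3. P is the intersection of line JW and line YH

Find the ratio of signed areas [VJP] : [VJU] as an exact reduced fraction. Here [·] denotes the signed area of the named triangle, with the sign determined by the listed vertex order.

Set Y = (0, 0), U = (1, 0), H = (0, 1), J = (5, 4); any affine frame gives the same invariant.
1. V is the midpoint of HJ ⇒ V = (5/2, 5/2)
2. W is the centroid of triangle VUY ⇒ W = (7/6, 5/6)
3. P is the intersection of line JW and line YH ⇒ P = (0, -3/23)
2·[VJP] = -65/23, 2·[VJU] = -4
[VJP]:[VJU] = -65/23:-4 = 65/92

[VJP]:[VJU] = 65/92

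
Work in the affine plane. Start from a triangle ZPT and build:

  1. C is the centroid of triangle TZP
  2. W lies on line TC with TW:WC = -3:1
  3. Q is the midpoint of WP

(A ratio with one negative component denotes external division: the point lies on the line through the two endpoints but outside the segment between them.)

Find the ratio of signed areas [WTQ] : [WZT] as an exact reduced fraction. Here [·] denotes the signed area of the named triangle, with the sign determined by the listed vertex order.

[WTQ]:[WZT] = 1/2

Work in coordinates with Z = (0, 0), P = (1, 0), T = (0, 1).
1. C is the centroid of triangle TZP ⇒ C = (1/3, 1/3)
2. W lies on line TC with TW:WC = -3:1 ⇒ W = (1/2, 0)
3. Q is the midpoint of WP ⇒ Q = (3/4, 0)
2·[WTQ] = -1/4, 2·[WZT] = -1/2
[WTQ]:[WZT] = -1/4:-1/2 = 1/2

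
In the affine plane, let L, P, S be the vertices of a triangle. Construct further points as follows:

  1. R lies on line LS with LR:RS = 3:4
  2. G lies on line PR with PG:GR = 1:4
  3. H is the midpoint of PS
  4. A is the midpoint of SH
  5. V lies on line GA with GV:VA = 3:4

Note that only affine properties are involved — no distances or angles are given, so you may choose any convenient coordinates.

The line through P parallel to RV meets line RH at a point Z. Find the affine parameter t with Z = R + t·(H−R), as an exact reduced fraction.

t = -45/17

Set L = (0, 0), P = (1, 0), S = (0, 1); any affine frame gives the same invariant.
1. R lies on line LS with LR:RS = 3:4 ⇒ R = (0, 3/7)
2. G lies on line PR with PG:GR = 1:4 ⇒ G = (4/5, 3/35)
3. H is the midpoint of PS ⇒ H = (1/2, 1/2)
4. A is the midpoint of SH ⇒ A = (1/4, 3/4)
5. V lies on line GA with GV:VA = 3:4 ⇒ V = (79/140, 363/980)
through P parallel to RV: direction (79/140, -57/980); meets RH at Z = (-45/34, 57/238)
Z = R + t·(H−R) with t = -45/17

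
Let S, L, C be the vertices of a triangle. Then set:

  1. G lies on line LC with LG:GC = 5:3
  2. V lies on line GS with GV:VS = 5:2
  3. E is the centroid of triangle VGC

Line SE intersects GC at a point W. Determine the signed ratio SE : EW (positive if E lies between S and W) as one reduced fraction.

Choose coordinates S = (0, 0), L = (1, 0), C = (0, 1).
1. G lies on line LC with LG:GC = 5:3 ⇒ G = (3/8, 5/8)
2. V lies on line GS with GV:VS = 5:2 ⇒ V = (3/28, 5/28)
3. E is the centroid of triangle VGC ⇒ E = (9/56, 101/168)
line SE meets GC at W = (27/128, 101/128)
E = S + t·(W−S) with t = 16/21, so SE:EW = 16/21:5/21

SE:EW = 16/5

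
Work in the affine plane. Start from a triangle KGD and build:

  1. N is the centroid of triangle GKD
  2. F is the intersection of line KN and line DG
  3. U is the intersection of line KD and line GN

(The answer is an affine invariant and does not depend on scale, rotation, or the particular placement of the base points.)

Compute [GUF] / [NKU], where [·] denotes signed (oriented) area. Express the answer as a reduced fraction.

[GUF]:[NKU] = 3/2

Choose coordinates K = (0, 0), G = (1, 0), D = (0, 1).
1. N is the centroid of triangle GKD ⇒ N = (1/3, 1/3)
2. F is the intersection of line KN and line DG ⇒ F = (1/2, 1/2)
3. U is the intersection of line KD and line GN ⇒ U = (0, 1/2)
2·[GUF] = -1/4, 2·[NKU] = -1/6
[GUF]:[NKU] = -1/4:-1/6 = 3/2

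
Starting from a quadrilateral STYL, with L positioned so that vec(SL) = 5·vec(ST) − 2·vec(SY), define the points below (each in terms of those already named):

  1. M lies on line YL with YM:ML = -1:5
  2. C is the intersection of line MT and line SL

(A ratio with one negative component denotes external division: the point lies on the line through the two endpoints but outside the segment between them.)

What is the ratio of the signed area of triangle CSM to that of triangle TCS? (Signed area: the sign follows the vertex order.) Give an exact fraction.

Assign S = (0, 0), T = (1, 0), Y = (0, 1), L = (5, -2) — the answer is frame-independent, so this choice is without loss of generality.
1. M lies on line YL with YM:ML = -1:5 ⇒ M = (-5/4, 7/4)
2. C is the intersection of line MT and line SL ⇒ C = (35/17, -14/17)
2·[CSM] = -175/68, 2·[TCS] = -14/17
[CSM]:[TCS] = -175/68:-14/17 = 25/8

[CSM]:[TCS] = 25/8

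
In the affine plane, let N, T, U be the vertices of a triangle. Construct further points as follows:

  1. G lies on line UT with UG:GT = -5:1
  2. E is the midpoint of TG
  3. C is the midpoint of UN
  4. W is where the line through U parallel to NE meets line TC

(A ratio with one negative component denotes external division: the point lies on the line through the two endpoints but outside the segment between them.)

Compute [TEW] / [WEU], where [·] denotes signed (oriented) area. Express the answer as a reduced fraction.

Choose coordinates N = (0, 0), T = (1, 0), U = (0, 1).
1. G lies on line UT with UG:GT = -5:1 ⇒ G = (5/4, -1/4)
2. E is the midpoint of TG ⇒ E = (9/8, -1/8)
3. C is the midpoint of UN ⇒ C = (0, 1/2)
4. W is where the line through U parallel to NE meets line TC ⇒ W = (-9/7, 8/7)
2·[TEW] = -1/7, 2·[WEU] = 9/7
[TEW]:[WEU] = -1/7:9/7 = -1/9

[TEW]:[WEU] = -1/9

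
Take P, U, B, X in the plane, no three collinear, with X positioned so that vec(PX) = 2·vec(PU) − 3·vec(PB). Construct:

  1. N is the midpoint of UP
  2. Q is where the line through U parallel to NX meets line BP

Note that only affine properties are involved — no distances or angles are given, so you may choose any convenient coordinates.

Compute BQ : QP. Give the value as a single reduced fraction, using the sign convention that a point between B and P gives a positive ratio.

Assign P = (0, 0), U = (1, 0), B = (0, 1), X = (2, -3) — the answer is frame-independent, so this choice is without loss of generality.
1. N is the midpoint of UP ⇒ N = (1/2, 0)
2. Q is where the line through U parallel to NX meets line BP ⇒ Q = (0, 2)
Q = B + t·(P−B) with t = -1, so BQ:QP = t:(1−t) = -1:2

BQ:QP = -1/2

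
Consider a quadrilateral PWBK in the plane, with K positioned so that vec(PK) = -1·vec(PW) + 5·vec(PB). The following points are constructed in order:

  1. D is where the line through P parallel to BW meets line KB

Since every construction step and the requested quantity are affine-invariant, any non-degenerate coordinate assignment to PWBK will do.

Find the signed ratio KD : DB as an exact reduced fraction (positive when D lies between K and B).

Set P = (0, 0), W = (1, 0), B = (0, 1), K = (-1, 5); any affine frame gives the same invariant.
1. D is where the line through P parallel to BW meets line KB ⇒ D = (1/3, -1/3)
D = K + t·(B−K) with t = 4/3, so KD:DB = t:(1−t) = 4/3:-1/3

KD:DB = -4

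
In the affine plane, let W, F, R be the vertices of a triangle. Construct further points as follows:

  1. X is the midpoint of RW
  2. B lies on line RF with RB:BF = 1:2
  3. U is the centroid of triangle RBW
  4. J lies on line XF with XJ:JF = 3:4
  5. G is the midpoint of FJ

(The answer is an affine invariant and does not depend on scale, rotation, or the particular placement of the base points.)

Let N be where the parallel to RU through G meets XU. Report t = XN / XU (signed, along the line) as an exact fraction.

t = 5

Choose coordinates W = (0, 0), F = (1, 0), R = (0, 1).
1. X is the midpoint of RW ⇒ X = (0, 1/2)
2. B lies on line RF with RB:BF = 1:2 ⇒ B = (1/3, 2/3)
3. U is the centroid of triangle RBW ⇒ U = (1/9, 5/9)
4. J lies on line XF with XJ:JF = 3:4 ⇒ J = (3/7, 2/7)
5. G is the midpoint of FJ ⇒ G = (5/7, 1/7)
through G parallel to RU: direction (1/9, -4/9); meets XU at N = (5/9, 7/9)
N = X + t·(U−X) with t = 5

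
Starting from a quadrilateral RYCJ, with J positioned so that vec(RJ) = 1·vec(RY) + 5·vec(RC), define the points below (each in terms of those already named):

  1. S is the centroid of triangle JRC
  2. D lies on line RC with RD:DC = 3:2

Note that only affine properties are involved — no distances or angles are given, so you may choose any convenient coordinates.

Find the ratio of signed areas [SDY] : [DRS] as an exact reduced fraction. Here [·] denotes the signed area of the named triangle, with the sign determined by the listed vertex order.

Set R = (0, 0), Y = (1, 0), C = (0, 1), J = (1, 5); any affine frame gives the same invariant.
1. S is the centroid of triangle JRC ⇒ S = (1/3, 2)
2. D lies on line RC with RD:DC = 3:2 ⇒ D = (0, 3/5)
2·[SDY] = 8/5, 2·[DRS] = 1/5
[SDY]:[DRS] = 8/5:1/5 = 8

[SDY]:[DRS] = 8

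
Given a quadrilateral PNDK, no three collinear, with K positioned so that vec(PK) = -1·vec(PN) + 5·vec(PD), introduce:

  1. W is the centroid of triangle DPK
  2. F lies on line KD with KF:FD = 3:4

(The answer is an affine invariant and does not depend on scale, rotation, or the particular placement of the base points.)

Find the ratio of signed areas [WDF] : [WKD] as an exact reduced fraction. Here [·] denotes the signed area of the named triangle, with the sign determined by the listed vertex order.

Assign P = (0, 0), N = (1, 0), D = (0, 1), K = (-1, 5) — the answer is frame-independent, so this choice is without loss of generality.
1. W is the centroid of triangle DPK ⇒ W = (-1/3, 2)
2. F lies on line KD with KF:FD = 3:4 ⇒ F = (-4/7, 23/7)
2·[WDF] = 4/21, 2·[WKD] = -1/3
[WDF]:[WKD] = 4/21:-1/3 = -4/7

[WDF]:[WKD] = -4/7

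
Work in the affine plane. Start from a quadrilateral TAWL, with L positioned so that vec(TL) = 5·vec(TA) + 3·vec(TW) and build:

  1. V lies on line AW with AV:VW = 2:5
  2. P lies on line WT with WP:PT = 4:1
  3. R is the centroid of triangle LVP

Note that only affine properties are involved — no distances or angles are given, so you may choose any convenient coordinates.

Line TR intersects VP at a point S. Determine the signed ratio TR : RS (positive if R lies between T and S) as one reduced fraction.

TR:RS = -14/11

Assign T = (0, 0), A = (1, 0), W = (0, 1), L = (5, 3) — the answer is frame-independent, so this choice is without loss of generality.
1. V lies on line AW with AV:VW = 2:5 ⇒ V = (5/7, 2/7)
2. P lies on line WT with WP:PT = 4:1 ⇒ P = (0, 1/5)
3. R is the centroid of triangle LVP ⇒ R = (40/21, 122/105)
line TR meets VP at S = (20/49, 61/245)
R = T + t·(S−T) with t = 14/3, so TR:RS = 14/3:-11/3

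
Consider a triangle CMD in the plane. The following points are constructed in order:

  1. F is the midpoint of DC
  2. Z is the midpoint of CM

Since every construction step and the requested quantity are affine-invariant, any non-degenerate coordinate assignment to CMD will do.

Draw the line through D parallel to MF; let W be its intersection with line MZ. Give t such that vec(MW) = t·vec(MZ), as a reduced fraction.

t = -2

Choose coordinates C = (0, 0), M = (1, 0), D = (0, 1).
1. F is the midpoint of DC ⇒ F = (0, 1/2)
2. Z is the midpoint of CM ⇒ Z = (1/2, 0)
through D parallel to MF: direction (-1, 1/2); meets MZ at W = (2, 0)
W = M + t·(Z−M) with t = -2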